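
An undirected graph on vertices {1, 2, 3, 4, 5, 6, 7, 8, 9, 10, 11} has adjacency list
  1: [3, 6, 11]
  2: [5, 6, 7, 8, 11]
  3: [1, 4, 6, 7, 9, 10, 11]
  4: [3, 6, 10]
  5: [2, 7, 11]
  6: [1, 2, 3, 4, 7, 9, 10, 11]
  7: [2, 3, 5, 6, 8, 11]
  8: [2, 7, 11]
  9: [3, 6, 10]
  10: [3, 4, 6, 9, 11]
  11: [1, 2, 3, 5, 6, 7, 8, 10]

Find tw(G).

3

A width-3 tree decomposition is:
Bags: B1 = {2, 6, 7, 11}  B2 = {3, 6, 7, 11}  B3 = {1, 3, 6, 11}  B4 = {3, 6, 10, 11}  B5 = {3, 4, 6, 10}  B6 = {2, 5, 7, 11}  B7 = {3, 6, 9, 10}  B8 = {2, 7, 8, 11}
Tree: B1–B2, B2–B3, B3–B4, B4–B5, B1–B6, B4–B7, B6–B8
Each bag holds 4 vertices, so the decomposition has width 3, which upper-bounds the treewidth. On the other hand G contains the 4-clique {2, 7, 8, 11}. A clique must lie in a single bag of any decomposition, so no decomposition can have width below 3. Hence tw(G) = 3 exactly.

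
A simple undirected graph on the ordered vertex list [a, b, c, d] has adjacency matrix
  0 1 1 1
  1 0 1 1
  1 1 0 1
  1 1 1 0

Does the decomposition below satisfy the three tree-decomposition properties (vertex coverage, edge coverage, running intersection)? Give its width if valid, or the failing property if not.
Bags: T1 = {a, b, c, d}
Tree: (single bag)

Every vertex of G appears in some bag (union = {a, b, c, d}); every edge is covered by a bag; and for each vertex v the set of bags containing v is connected in the bag tree. The decomposition is therefore valid. The largest bag has 4 vertices, so the width is 3.

Yes; width 3.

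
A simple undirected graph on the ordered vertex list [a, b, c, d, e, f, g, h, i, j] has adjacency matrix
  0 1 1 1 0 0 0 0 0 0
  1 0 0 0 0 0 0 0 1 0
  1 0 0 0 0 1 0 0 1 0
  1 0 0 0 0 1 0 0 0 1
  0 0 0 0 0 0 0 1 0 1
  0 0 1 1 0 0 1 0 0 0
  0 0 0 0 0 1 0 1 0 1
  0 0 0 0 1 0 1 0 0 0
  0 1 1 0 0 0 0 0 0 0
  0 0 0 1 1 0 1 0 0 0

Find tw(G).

A width-2 tree decomposition is:
Bags: B1 = {b, c, i}  B2 = {a, b, c}  B3 = {a, c, f}  B4 = {a, d, f}  B5 = {d, f, g}  B6 = {d, g, j}  B7 = {g, h, j}  B8 = {e, h, j}
Tree: B1–B2, B2–B3, B3–B4, B4–B5, B5–B6, B6–B7, B7–B8
Every bag has size at most 3, so the width is 3 − 1 = 2 and tw(G) ≤ 2. For the lower bound, G contains the cycle i–b–a–c–i, so G is not a forest; only forests have treewidth ≤ 1, hence tw(G) ≥ 2. The upper and lower bounds meet at 2, so that is the treewidth.

2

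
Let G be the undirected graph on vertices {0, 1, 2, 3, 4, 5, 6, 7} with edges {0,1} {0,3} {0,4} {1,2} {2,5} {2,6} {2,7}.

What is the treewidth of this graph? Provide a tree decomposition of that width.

Treewidth 1.
Bags: B1 = {1, 2}  B2 = {2, 7}  B3 = {2, 6}  B4 = {0, 1}  B5 = {2, 5}  B6 = {0, 4}  B7 = {0, 3}
Tree: B1–B2, B1–B3, B1–B4, B2–B5, B4–B6, B4–B7

Every bag has size at most 2, so the width is 2 − 1 = 1 and tw(G) ≤ 1. Any graph with an edge has treewidth ≥ 1, and G has the edge 1–2. Therefore the treewidth is 1.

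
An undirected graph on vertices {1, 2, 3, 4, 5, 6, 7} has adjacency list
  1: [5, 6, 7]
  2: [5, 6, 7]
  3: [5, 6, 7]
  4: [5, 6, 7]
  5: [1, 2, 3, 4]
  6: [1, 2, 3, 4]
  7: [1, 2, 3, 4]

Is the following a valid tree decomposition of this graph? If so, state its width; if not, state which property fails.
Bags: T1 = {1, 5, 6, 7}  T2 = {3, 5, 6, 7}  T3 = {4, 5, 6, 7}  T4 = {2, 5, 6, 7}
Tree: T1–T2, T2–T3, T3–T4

Every vertex of G appears in some bag (union = {1, 2, 3, 4, 5, 6, 7}); every edge is covered by a bag; and for each vertex v the set of bags containing v is connected in the bag tree. The decomposition is therefore valid. The largest bag has 4 vertices, so the width is 3.

Yes; width 3.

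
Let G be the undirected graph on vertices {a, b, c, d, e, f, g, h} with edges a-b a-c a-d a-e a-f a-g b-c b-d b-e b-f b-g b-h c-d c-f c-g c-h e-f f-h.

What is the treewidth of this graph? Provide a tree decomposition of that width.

Treewidth 3.
One optimal decomposition is:
Bags: B1 = {a, b, c, f}  B2 = {b, c, f, h}  B3 = {a, b, c, g}  B4 = {a, b, e, f}  B5 = {a, b, c, d}
Tree: B1–B2, B1–B3, B1–B4, B3–B5

Each bag holds 4 vertices, so the decomposition has width 3, which upper-bounds the treewidth. For the lower bound, the 4 vertices {a, b, e, f} are pairwise adjacent, and any tree decomposition puts a clique entirely inside one bag — forcing width ≥ 3. Hence tw(G) = 3 exactly.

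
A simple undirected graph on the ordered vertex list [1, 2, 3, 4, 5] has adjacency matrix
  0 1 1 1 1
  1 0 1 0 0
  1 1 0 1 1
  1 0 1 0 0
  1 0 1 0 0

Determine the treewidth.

2

A width-2 tree decomposition is:
Bags: B1 = {1, 3, 4}  B2 = {1, 2, 3}  B3 = {1, 3, 5}
Tree: B1–B2, B2–B3
Every bag has size at most 3, so the width is 3 − 1 = 2 and tw(G) ≤ 2. On the other hand G contains the 3-clique {1, 2, 3}. A clique must lie in a single bag of any decomposition, so no decomposition can have width below 2. The upper and lower bounds meet at 2, so that is the treewidth.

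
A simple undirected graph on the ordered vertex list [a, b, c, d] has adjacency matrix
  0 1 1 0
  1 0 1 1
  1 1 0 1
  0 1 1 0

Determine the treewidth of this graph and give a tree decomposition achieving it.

Treewidth 2.
Bags: B1 = {b, c, d}  B2 = {a, b, c}
Tree: B1–B2

The largest bag has 3 vertices, giving width 2; this decomposition certifies tw(G) ≤ 2. On the other hand G contains the 3-clique {b, c, d}. A clique must lie in a single bag of any decomposition, so no decomposition can have width below 2. The upper and lower bounds meet at 2, so that is the treewidth.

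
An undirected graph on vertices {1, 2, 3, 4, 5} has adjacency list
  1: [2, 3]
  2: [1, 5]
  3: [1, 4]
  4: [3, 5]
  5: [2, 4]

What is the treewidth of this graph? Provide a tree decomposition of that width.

Each bag holds 3 vertices, so the decomposition has width 2, which upper-bounds the treewidth. Since 1–3–4–5–2–1 is a cycle in G, G is not acyclic. Forests are exactly the graphs of treewidth ≤ 1, so tw(G) ≥ 2. Hence tw(G) = 2 exactly.

Treewidth 2.
One optimal decomposition is:
Bags: B1 = {1, 3, 4}  B2 = {1, 4, 5}  B3 = {1, 2, 5}
Tree: B1–B2, B2–B3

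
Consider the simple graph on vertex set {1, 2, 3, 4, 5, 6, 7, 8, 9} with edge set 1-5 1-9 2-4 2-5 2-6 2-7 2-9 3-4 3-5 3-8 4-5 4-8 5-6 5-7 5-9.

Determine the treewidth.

2

A width-2 tree decomposition is:
Bags: B1 = {2, 5, 7}  B2 = {2, 5, 9}  B3 = {2, 5, 6}  B4 = {1, 5, 9}  B5 = {2, 4, 5}  B6 = {3, 4, 5}  B7 = {3, 4, 8}
Tree: B1–B2, B2–B3, B2–B4, B2–B5, B5–B6, B6–B7
Every bag has size at most 3, so the width is 3 − 1 = 2 and tw(G) ≤ 2. Conversely, {3, 4, 8} is a clique of size 3, and the vertices of any clique must share a bag in every tree decomposition; so some bag has ≥ 3 vertices and tw(G) ≥ 2. Therefore the treewidth is 2.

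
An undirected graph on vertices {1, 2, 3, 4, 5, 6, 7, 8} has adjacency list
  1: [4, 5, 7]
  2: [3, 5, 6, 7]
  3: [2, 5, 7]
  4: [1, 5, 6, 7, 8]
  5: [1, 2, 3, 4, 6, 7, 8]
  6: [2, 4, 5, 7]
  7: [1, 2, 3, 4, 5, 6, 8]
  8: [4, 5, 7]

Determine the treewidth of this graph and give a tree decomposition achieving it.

Every bag has size at most 4, so the width is 4 − 1 = 3 and tw(G) ≤ 3. For the lower bound, the 4 vertices {2, 3, 5, 7} are pairwise adjacent, and any tree decomposition puts a clique entirely inside one bag — forcing width ≥ 3. Therefore the treewidth is 3.

Treewidth 3.
Bags: B1 = {2, 3, 5, 7}  B2 = {2, 5, 6, 7}  B3 = {4, 5, 6, 7}  B4 = {4, 5, 7, 8}  B5 = {1, 4, 5, 7}
Tree: B1–B2, B2–B3, B3–B4, B4–B5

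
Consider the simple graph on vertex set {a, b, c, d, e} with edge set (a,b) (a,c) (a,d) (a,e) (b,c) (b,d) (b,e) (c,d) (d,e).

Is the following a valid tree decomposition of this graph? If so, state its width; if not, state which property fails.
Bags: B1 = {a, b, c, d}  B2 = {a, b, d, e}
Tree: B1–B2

Vertex coverage: the bags together contain {a, b, c, d, e}, the full vertex set. Edge coverage: each edge of G has both endpoints in at least one bag. Running intersection: for every vertex, the bags containing it form a connected subtree. All three properties hold, so this is a valid tree decomposition of width max|bag| − 1 = 3, and hence tw(G) ≤ 3.

Yes; width 3.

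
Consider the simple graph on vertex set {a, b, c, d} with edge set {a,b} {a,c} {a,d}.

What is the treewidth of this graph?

1

A width-1 tree decomposition is:
Bags: B1 = {a, b}  B2 = {a, c}  B3 = {a, d}
Tree: B1–B2, B2–B3
The largest bag has 2 vertices, giving width 1; this decomposition certifies tw(G) ≤ 1. Since G has at least one edge (e.g. b–a), it is not an edgeless graph, so tw(G) ≥ 1. Combining the bounds, tw(G) = 1.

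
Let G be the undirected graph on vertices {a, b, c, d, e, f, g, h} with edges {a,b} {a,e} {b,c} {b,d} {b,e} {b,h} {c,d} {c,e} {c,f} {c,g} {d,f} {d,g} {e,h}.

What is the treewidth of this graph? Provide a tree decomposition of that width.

Treewidth 2.
One optimal decomposition is:
Bags: B1 = {b, c, d}  B2 = {c, d, f}  B3 = {b, c, e}  B4 = {a, b, e}  B5 = {c, d, g}  B6 = {b, e, h}
Tree: B1–B2, B1–B3, B3–B4, B1–B5, B3–B6

The largest bag has 3 vertices, giving width 2; this decomposition certifies tw(G) ≤ 2. Conversely, {c, d, g} is a clique of size 3, and the vertices of any clique must share a bag in every tree decomposition; so some bag has ≥ 3 vertices and tw(G) ≥ 2. Combining the bounds, tw(G) = 2.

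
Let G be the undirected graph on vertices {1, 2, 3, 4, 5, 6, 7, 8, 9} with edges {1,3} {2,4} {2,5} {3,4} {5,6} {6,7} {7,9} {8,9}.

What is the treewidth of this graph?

1

A width-1 tree decomposition is:
Bags: B1 = {8, 9}  B2 = {7, 9}  B3 = {6, 7}  B4 = {5, 6}  B5 = {2, 5}  B6 = {2, 4}  B7 = {3, 4}  B8 = {1, 3}
Tree: B1–B2, B2–B3, B3–B4, B4–B5, B5–B6, B6–B7, B7–B8
The largest bag has 2 vertices, giving width 1; this decomposition certifies tw(G) ≤ 1. Since G has at least one edge (e.g. 8–9), it is not an edgeless graph, so tw(G) ≥ 1. The upper and lower bounds meet at 1, so that is the treewidth.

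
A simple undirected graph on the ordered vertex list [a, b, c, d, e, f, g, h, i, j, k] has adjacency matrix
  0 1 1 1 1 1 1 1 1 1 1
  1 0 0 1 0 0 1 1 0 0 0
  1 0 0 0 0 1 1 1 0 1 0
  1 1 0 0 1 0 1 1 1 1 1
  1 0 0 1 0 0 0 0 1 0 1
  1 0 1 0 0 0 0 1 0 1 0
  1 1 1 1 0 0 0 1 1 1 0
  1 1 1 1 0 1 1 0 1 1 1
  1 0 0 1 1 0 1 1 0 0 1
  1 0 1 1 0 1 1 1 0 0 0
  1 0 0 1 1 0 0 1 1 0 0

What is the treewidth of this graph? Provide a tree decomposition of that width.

Treewidth 4.
Bags: B1 = {a, d, g, h, i}  B2 = {a, d, g, h, j}  B3 = {a, c, g, h, j}  B4 = {a, b, d, g, h}  B5 = {a, c, f, h, j}  B6 = {a, d, h, i, k}  B7 = {a, d, e, i, k}
Tree: B1–B2, B2–B3, B2–B4, B3–B5, B1–B6, B6–B7

Every bag has size at most 5, so the width is 5 − 1 = 4 and tw(G) ≤ 4. On the other hand G contains the 5-clique {a, d, e, i, k}. A clique must lie in a single bag of any decomposition, so no decomposition can have width below 4. Therefore the treewidth is 4.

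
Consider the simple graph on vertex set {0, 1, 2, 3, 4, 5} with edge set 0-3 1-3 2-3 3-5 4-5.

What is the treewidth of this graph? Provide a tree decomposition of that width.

Treewidth 1.
Bags: B1 = {0, 3}  B2 = {3, 5}  B3 = {4, 5}  B4 = {2, 3}  B5 = {1, 3}
Tree: B1–B2, B2–B3, B1–B4, B2–B5

The largest bag has 2 vertices, giving width 1; this decomposition certifies tw(G) ≤ 1. Since G has at least one edge (e.g. 3–0), it is not an edgeless graph, so tw(G) ≥ 1. Therefore the treewidth is 1.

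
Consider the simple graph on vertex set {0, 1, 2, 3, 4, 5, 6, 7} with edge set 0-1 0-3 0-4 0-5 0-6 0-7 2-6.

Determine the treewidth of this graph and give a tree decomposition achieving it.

Treewidth 1.
One such decomposition:
Bags: B1 = {0, 3}  B2 = {0, 7}  B3 = {0, 1}  B4 = {0, 4}  B5 = {0, 5}  B6 = {0, 6}  B7 = {2, 6}
Tree: B1–B2, B2–B3, B1–B4, B4–B5, B4–B6, B6–B7

The largest bag has 2 vertices, giving width 1; this decomposition certifies tw(G) ≤ 1. G has an edge, so its treewidth is at least 1. Therefore the treewidth is 1.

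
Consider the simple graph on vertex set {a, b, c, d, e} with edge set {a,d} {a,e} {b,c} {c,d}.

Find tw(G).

1

A width-1 tree decomposition is:
Bags: B1 = {a, e}  B2 = {a, d}  B3 = {c, d}  B4 = {b, c}
Tree: B1–B2, B2–B3, B3–B4
Each bag holds 2 vertices, so the decomposition has width 1, which upper-bounds the treewidth. Since G has at least one edge (e.g. e–a), it is not an edgeless graph, so tw(G) ≥ 1. Hence tw(G) = 1 exactly.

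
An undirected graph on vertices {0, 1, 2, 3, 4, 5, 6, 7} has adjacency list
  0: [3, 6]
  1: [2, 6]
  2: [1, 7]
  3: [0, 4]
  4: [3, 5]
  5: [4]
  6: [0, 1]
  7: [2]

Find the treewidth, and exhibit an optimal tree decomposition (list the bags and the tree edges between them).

Treewidth 1.
One optimal decomposition is:
Bags: B1 = {2, 7}  B2 = {1, 2}  B3 = {1, 6}  B4 = {0, 6}  B5 = {0, 3}  B6 = {3, 4}  B7 = {4, 5}
Tree: B1–B2, B2–B3, B3–B4, B4–B5, B5–B6, B6–B7

Each bag holds 2 vertices, so the decomposition has width 1, which upper-bounds the treewidth. Since G has at least one edge (e.g. 7–2), it is not an edgeless graph, so tw(G) ≥ 1. The upper and lower bounds meet at 1, so that is the treewidth.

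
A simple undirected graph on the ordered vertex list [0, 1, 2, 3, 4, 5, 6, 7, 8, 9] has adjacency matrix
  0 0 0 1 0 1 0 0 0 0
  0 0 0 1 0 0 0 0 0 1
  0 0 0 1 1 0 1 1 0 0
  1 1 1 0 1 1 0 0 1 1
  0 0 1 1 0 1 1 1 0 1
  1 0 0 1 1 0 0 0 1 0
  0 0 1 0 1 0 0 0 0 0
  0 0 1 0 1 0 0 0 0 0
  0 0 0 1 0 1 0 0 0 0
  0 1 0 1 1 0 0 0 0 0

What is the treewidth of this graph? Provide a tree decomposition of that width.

The largest bag has 3 vertices, giving width 2; this decomposition certifies tw(G) ≤ 2. Conversely, {0, 3, 5} is a clique of size 3, and the vertices of any clique must share a bag in every tree decomposition; so some bag has ≥ 3 vertices and tw(G) ≥ 2. The upper and lower bounds meet at 2, so that is the treewidth.

Treewidth 2.
Bags: B1 = {3, 4, 5}  B2 = {2, 3, 4}  B3 = {2, 4, 6}  B4 = {0, 3, 5}  B5 = {3, 4, 9}  B6 = {3, 5, 8}  B7 = {1, 3, 9}  B8 = {2, 4, 7}
Tree: B1–B2, B2–B3, B1–B4, B2–B5, B4–B6, B5–B7, B3–B8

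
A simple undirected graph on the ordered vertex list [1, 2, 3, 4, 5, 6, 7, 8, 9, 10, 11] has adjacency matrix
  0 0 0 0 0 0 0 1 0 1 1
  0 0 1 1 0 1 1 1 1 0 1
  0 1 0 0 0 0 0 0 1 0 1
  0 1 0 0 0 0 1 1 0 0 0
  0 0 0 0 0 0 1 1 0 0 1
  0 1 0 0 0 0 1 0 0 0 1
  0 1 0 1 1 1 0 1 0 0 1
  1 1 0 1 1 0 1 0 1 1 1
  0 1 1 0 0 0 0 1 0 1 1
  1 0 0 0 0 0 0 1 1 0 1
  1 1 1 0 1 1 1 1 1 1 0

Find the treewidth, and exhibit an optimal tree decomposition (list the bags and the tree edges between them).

The largest bag has 4 vertices, giving width 3; this decomposition certifies tw(G) ≤ 3. On the other hand G contains the 4-clique {1, 8, 10, 11}. A clique must lie in a single bag of any decomposition, so no decomposition can have width below 3. Hence tw(G) = 3 exactly.

Treewidth 3.
One optimal decomposition is:
Bags: B1 = {2, 7, 8, 11}  B2 = {2, 6, 7, 11}  B3 = {5, 7, 8, 11}  B4 = {2, 4, 7, 8}  B5 = {2, 8, 9, 11}  B6 = {8, 9, 10, 11}  B7 = {2, 3, 9, 11}  B8 = {1, 8, 10, 11}
Tree: B1–B2, B1–B3, B1–B4, B1–B5, B5–B6, B5–B7, B6–B8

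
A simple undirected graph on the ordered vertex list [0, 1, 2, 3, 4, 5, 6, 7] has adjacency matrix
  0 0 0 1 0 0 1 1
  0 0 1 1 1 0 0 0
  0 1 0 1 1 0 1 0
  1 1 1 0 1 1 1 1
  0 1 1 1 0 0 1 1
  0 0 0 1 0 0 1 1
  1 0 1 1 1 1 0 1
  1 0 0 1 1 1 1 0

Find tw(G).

A width-3 tree decomposition is:
Bags: B1 = {3, 4, 6, 7}  B2 = {3, 5, 6, 7}  B3 = {0, 3, 6, 7}  B4 = {2, 3, 4, 6}  B5 = {1, 2, 3, 4}
Tree: B1–B2, B1–B3, B1–B4, B4–B5
The largest bag has 4 vertices, giving width 3; this decomposition certifies tw(G) ≤ 3. On the other hand G contains the 4-clique {1, 2, 3, 4}. A clique must lie in a single bag of any decomposition, so no decomposition can have width below 3. Hence tw(G) = 3 exactly.

3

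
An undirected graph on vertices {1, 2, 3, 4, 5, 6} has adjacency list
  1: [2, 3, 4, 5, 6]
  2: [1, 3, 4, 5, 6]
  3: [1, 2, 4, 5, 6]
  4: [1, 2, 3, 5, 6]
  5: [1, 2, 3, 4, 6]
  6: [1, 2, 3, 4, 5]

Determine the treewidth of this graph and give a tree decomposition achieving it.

A single bag containing all 6 vertices is trivially a valid decomposition of width 5. On the other hand G contains the 6-clique {1, 2, 3, 4, 5, 6}. A clique must lie in a single bag of any decomposition, so no decomposition can have width below 5. Hence tw(G) = 5 exactly.

Treewidth 5.
One optimal decomposition is:
Bags: B1 = {1, 2, 3, 4, 5, 6}
Tree: (single bag)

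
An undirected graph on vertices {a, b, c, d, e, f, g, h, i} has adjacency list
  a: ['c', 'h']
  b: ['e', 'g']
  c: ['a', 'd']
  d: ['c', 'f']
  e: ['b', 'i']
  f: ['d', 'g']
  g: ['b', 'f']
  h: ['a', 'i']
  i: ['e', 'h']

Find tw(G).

A width-2 tree decomposition is:
Bags: B1 = {d, f, g}  B2 = {c, d, g}  B3 = {a, c, g}  B4 = {a, g, h}  B5 = {g, h, i}  B6 = {e, g, i}  B7 = {b, e, g}
Tree: B1–B2, B2–B3, B3–B4, B4–B5, B5–B6, B6–B7
The largest bag has 3 vertices, giving width 2; this decomposition certifies tw(G) ≤ 2. Since g–f–d–c–a–h–i–e–b–g is a cycle in G, G is not acyclic. Forests are exactly the graphs of treewidth ≤ 1, so tw(G) ≥ 2. Therefore the treewidth is 2.

2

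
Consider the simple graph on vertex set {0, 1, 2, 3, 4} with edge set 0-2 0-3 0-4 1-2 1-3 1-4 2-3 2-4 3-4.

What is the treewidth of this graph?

3

A width-3 tree decomposition is:
Bags: B1 = {0, 2, 3, 4}  B2 = {1, 2, 3, 4}
Tree: B1–B2
Each bag holds 4 vertices, so the decomposition has width 3, which upper-bounds the treewidth. Conversely, {0, 2, 3, 4} is a clique of size 4, and the vertices of any clique must share a bag in every tree decomposition; so some bag has ≥ 4 vertices and tw(G) ≥ 3. Combining the bounds, tw(G) = 3.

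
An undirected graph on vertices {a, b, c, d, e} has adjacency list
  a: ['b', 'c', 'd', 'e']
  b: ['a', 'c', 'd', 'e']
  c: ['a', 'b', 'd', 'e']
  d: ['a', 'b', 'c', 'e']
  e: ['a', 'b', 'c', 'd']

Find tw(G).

4

A width-4 tree decomposition is:
Bags: B1 = {a, b, c, d, e}
Tree: (single bag)
A single bag containing all 5 vertices is trivially a valid decomposition of width 4. For the lower bound, the 5 vertices {a, b, c, d, e} are pairwise adjacent, and any tree decomposition puts a clique entirely inside one bag — forcing width ≥ 4. Hence tw(G) = 4 exactly.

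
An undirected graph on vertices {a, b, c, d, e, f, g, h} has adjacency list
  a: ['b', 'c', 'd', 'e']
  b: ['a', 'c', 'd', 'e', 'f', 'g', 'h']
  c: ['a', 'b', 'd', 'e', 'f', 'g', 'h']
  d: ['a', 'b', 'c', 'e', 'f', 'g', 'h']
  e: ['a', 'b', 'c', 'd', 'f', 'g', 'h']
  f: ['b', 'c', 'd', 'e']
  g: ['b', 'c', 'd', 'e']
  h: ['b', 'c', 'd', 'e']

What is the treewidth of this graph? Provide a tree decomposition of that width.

Treewidth 4.
Bags: B1 = {b, c, d, e, h}  B2 = {b, c, d, e, g}  B3 = {b, c, d, e, f}  B4 = {a, b, c, d, e}
Tree: B1–B2, B1–B3, B3–B4

Every bag has size at most 5, so the width is 5 − 1 = 4 and tw(G) ≤ 4. Conversely, {b, c, d, e, g} is a clique of size 5, and the vertices of any clique must share a bag in every tree decomposition; so some bag has ≥ 5 vertices and tw(G) ≥ 4. Combining the bounds, tw(G) = 4.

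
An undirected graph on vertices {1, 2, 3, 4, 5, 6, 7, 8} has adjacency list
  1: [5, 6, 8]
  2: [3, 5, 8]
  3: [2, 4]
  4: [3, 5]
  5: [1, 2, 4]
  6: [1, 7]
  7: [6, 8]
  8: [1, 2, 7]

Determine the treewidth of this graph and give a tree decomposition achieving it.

Treewidth 2.
Bags: B1 = {6, 7, 8}  B2 = {1, 6, 8}  B3 = {1, 2, 8}  B4 = {1, 2, 5}  B5 = {2, 3, 5}  B6 = {3, 4, 5}
Tree: B1–B2, B2–B3, B3–B4, B4–B5, B5–B6

Each bag holds 3 vertices, so the decomposition has width 2, which upper-bounds the treewidth. Since 7–6–1–8–7 is a cycle in G, G is not acyclic. Forests are exactly the graphs of treewidth ≤ 1, so tw(G) ≥ 2. Combining the bounds, tw(G) = 2.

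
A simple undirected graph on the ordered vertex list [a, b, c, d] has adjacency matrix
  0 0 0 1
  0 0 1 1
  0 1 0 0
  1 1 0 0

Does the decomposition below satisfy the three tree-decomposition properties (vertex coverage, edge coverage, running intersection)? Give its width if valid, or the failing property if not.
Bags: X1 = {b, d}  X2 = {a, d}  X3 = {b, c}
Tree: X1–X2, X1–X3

Every vertex of G appears in some bag (union = {a, b, c, d}); every edge is covered by a bag; and for each vertex v the set of bags containing v is connected in the bag tree. The decomposition is therefore valid. The largest bag has 2 vertices, so the width is 1.

Yes; width 1.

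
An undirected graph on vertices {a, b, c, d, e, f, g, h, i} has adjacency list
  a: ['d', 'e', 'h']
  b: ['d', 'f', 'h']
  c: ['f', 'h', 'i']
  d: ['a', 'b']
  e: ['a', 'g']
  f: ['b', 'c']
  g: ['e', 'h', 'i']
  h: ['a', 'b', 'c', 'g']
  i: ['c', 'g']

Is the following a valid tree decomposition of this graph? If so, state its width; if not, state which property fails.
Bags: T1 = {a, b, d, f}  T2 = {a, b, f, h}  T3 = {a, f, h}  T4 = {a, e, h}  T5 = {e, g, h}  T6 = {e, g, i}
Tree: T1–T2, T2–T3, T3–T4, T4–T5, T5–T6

No — vertex c appears in no bag.

A tree decomposition must satisfy three properties: every vertex lies in some bag; for every edge, both endpoints lie together in some bag; and for every vertex, the bags containing it form a connected subtree. Here vertex c appears in no bag, so the decomposition is invalid.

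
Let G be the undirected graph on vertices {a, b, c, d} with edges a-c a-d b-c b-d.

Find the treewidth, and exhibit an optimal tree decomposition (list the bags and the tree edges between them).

Each bag holds 3 vertices, so the decomposition has width 2, which upper-bounds the treewidth. Since b–d–a–c–b is a cycle in G, G is not acyclic. Forests are exactly the graphs of treewidth ≤ 1, so tw(G) ≥ 2. Combining the bounds, tw(G) = 2.

Treewidth 2.
One such decomposition:
Bags: B1 = {a, b, d}  B2 = {a, b, c}
Tree: B1–B2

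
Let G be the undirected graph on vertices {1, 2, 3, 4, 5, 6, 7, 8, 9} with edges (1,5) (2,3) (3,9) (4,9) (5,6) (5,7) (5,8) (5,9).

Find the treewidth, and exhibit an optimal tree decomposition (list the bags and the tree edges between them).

Treewidth 1.
Bags: B1 = {5, 8}  B2 = {5, 7}  B3 = {5, 6}  B4 = {1, 5}  B5 = {5, 9}  B6 = {4, 9}  B7 = {3, 9}  B8 = {2, 3}
Tree: B1–B2, B2–B3, B3–B4, B3–B5, B5–B6, B6–B7, B7–B8

Each bag holds 2 vertices, so the decomposition has width 1, which upper-bounds the treewidth. G has an edge, so its treewidth is at least 1. The upper and lower bounds meet at 1, so that is the treewidth.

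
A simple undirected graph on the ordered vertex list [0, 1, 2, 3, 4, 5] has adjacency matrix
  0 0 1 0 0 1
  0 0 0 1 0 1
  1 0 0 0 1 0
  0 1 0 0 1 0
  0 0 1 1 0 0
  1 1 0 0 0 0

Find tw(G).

A width-2 tree decomposition is:
Bags: B1 = {2, 3, 4}  B2 = {0, 2, 3}  B3 = {0, 3, 5}  B4 = {1, 3, 5}
Tree: B1–B2, B2–B3, B3–B4
The largest bag has 3 vertices, giving width 2; this decomposition certifies tw(G) ≤ 2. The edges 3–4–2–0–5–1–3 form a cycle, so G is not a tree and its treewidth is at least 2. Therefore the treewidth is 2.

2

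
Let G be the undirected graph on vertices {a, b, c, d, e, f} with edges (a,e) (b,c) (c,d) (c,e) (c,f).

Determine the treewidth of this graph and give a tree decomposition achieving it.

The largest bag has 2 vertices, giving width 1; this decomposition certifies tw(G) ≤ 1. Since G has at least one edge (e.g. b–c), it is not an edgeless graph, so tw(G) ≥ 1. The upper and lower bounds meet at 1, so that is the treewidth.

Treewidth 1.
One optimal decomposition is:
Bags: B1 = {b, c}  B2 = {c, d}  B3 = {c, e}  B4 = {c, f}  B5 = {a, e}
Tree: B1–B2, B2–B3, B2–B4, B3–B5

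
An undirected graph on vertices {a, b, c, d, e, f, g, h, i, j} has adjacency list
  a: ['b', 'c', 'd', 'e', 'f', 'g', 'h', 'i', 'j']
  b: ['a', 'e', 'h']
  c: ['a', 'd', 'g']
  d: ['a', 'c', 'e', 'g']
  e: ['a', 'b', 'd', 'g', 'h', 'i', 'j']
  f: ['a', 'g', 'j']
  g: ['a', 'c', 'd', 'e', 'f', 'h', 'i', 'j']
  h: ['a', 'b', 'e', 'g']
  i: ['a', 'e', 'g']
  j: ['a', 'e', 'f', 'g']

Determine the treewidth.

3

A width-3 tree decomposition is:
Bags: B1 = {a, d, e, g}  B2 = {a, e, g, h}  B3 = {a, c, d, g}  B4 = {a, b, e, h}  B5 = {a, e, g, j}  B6 = {a, e, g, i}  B7 = {a, f, g, j}
Tree: B1–B2, B1–B3, B2–B4, B1–B5, B2–B6, B5–B7
Every bag has size at most 4, so the width is 4 − 1 = 3 and tw(G) ≤ 3. For the lower bound, the 4 vertices {a, d, e, g} are pairwise adjacent, and any tree decomposition puts a clique entirely inside one bag — forcing width ≥ 3. Hence tw(G) = 3 exactly.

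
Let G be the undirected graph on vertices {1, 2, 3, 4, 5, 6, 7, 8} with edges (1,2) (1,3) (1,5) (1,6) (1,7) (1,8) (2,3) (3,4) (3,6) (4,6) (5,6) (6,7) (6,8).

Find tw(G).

2

A width-2 tree decomposition is:
Bags: B1 = {1, 6, 7}  B2 = {1, 3, 6}  B3 = {1, 6, 8}  B4 = {1, 5, 6}  B5 = {3, 4, 6}  B6 = {1, 2, 3}
Tree: B1–B2, B1–B3, B3–B4, B2–B5, B2–B6
The largest bag has 3 vertices, giving width 2; this decomposition certifies tw(G) ≤ 2. On the other hand G contains the 3-clique {1, 2, 3}. A clique must lie in a single bag of any decomposition, so no decomposition can have width below 2. The upper and lower bounds meet at 2, so that is the treewidth.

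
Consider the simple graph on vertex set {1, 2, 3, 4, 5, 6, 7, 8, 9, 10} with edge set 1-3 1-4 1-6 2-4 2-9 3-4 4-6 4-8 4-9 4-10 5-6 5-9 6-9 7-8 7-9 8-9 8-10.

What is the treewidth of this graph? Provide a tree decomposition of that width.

Treewidth 2.
One optimal decomposition is:
Bags: B1 = {4, 8, 10}  B2 = {4, 8, 9}  B3 = {7, 8, 9}  B4 = {4, 6, 9}  B5 = {1, 4, 6}  B6 = {1, 3, 4}  B7 = {5, 6, 9}  B8 = {2, 4, 9}
Tree: B1–B2, B2–B3, B2–B4, B4–B5, B5–B6, B4–B7, B4–B8

Each bag holds 3 vertices, so the decomposition has width 2, which upper-bounds the treewidth. On the other hand G contains the 3-clique {1, 3, 4}. A clique must lie in a single bag of any decomposition, so no decomposition can have width below 2. Combining the bounds, tw(G) = 2.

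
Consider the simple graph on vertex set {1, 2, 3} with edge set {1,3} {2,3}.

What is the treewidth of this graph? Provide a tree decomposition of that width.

The largest bag has 2 vertices, giving width 1; this decomposition certifies tw(G) ≤ 1. Any graph with an edge has treewidth ≥ 1, and G has the edge 2–3. Therefore the treewidth is 1.

Treewidth 1.
One such decomposition:
Bags: B1 = {2, 3}  B2 = {1, 3}
Tree: B1–B2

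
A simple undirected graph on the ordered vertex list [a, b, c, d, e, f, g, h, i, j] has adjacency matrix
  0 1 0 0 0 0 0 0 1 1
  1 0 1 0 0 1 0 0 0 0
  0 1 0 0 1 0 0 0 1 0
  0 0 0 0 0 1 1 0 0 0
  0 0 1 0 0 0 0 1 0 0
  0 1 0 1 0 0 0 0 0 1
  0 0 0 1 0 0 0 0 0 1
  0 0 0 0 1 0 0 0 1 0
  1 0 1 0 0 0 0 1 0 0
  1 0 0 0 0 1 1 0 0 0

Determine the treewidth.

2

A width-2 tree decomposition is:
Bags: B1 = {c, e, h}  B2 = {c, h, i}  B3 = {b, c, i}  B4 = {a, b, i}  B5 = {a, b, f}  B6 = {a, f, j}  B7 = {d, f, j}  B8 = {d, g, j}
Tree: B1–B2, B2–B3, B3–B4, B4–B5, B5–B6, B6–B7, B7–B8
Every bag has size at most 3, so the width is 3 − 1 = 2 and tw(G) ≤ 2. The edges e–h–i–c–e form a cycle, so G is not a tree and its treewidth is at least 2. Therefore the treewidth is 2.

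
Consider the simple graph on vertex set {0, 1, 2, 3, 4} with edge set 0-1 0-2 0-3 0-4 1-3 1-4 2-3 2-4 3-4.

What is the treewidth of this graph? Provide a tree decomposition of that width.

Every bag has size at most 4, so the width is 4 − 1 = 3 and tw(G) ≤ 3. On the other hand G contains the 4-clique {0, 1, 3, 4}. A clique must lie in a single bag of any decomposition, so no decomposition can have width below 3. The upper and lower bounds meet at 3, so that is the treewidth.

Treewidth 3.
Bags: B1 = {0, 2, 3, 4}  B2 = {0, 1, 3, 4}
Tree: B1–B2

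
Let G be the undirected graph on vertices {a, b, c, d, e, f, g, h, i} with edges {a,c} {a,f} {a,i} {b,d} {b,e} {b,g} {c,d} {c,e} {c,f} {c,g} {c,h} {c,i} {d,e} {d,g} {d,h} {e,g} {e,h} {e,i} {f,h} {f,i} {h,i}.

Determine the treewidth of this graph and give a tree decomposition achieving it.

The largest bag has 4 vertices, giving width 3; this decomposition certifies tw(G) ≤ 3. Conversely, {c, d, e, g} is a clique of size 4, and the vertices of any clique must share a bag in every tree decomposition; so some bag has ≥ 4 vertices and tw(G) ≥ 3. The upper and lower bounds meet at 3, so that is the treewidth.

Treewidth 3.
One such decomposition:
Bags: B1 = {c, d, e, h}  B2 = {c, e, h, i}  B3 = {c, f, h, i}  B4 = {a, c, f, i}  B5 = {c, d, e, g}  B6 = {b, d, e, g}
Tree: B1–B2, B2–B3, B3–B4, B1–B5, B5–B6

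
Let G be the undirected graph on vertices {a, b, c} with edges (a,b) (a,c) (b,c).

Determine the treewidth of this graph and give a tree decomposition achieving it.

Treewidth 2.
One optimal decomposition is:
Bags: B1 = {a, b, c}
Tree: (single bag)

With just one bag of size 3, the width is 3 − 1 = 2, so tw(G) ≤ 2. Conversely, {a, b, c} is a clique of size 3, and the vertices of any clique must share a bag in every tree decomposition; so some bag has ≥ 3 vertices and tw(G) ≥ 2. Therefore the treewidth is 2.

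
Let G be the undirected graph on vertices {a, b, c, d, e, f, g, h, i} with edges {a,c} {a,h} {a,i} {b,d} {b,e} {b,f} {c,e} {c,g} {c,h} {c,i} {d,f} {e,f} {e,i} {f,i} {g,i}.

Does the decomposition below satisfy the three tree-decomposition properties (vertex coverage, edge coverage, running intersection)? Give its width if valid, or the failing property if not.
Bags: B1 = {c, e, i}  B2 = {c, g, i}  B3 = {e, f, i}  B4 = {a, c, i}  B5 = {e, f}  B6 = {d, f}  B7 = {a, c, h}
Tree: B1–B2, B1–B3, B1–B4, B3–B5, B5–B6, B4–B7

A tree decomposition must satisfy three properties: every vertex lies in some bag; for every edge, both endpoints lie together in some bag; and for every vertex, the bags containing it form a connected subtree. Here vertex b appears in no bag, so the decomposition is invalid.

No — vertex b appears in no bag.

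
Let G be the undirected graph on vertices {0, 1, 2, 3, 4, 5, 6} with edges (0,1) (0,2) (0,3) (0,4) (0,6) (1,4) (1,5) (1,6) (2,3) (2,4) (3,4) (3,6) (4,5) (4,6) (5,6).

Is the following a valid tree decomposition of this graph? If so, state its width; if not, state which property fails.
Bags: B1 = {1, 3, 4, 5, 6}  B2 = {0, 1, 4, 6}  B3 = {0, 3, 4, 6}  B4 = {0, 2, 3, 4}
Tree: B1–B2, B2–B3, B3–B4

No — bags containing vertex 3 are not connected in the tree.

A tree decomposition must satisfy three properties: every vertex lies in some bag; for every edge, both endpoints lie together in some bag; and for every vertex, the bags containing it form a connected subtree. Here bags containing vertex 3 are not connected in the tree, so the decomposition is invalid.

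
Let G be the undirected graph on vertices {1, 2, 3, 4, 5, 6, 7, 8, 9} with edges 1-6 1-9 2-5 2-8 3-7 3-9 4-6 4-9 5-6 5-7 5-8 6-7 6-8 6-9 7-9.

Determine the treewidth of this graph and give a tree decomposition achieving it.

Treewidth 2.
Bags: B1 = {6, 7, 9}  B2 = {1, 6, 9}  B3 = {3, 7, 9}  B4 = {5, 6, 7}  B5 = {5, 6, 8}  B6 = {4, 6, 9}  B7 = {2, 5, 8}
Tree: B1–B2, B1–B3, B1–B4, B4–B5, B1–B6, B5–B7

Every bag has size at most 3, so the width is 3 − 1 = 2 and tw(G) ≤ 2. On the other hand G contains the 3-clique {2, 5, 8}. A clique must lie in a single bag of any decomposition, so no decomposition can have width below 2. Combining the bounds, tw(G) = 2.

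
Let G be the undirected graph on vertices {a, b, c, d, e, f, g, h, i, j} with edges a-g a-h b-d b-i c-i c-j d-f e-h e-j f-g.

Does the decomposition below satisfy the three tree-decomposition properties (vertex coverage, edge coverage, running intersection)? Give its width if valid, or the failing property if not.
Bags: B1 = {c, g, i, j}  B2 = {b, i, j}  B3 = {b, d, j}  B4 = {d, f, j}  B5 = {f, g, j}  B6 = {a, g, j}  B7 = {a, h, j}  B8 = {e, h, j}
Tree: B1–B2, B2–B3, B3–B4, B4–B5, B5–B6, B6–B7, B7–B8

A tree decomposition must satisfy three properties: every vertex lies in some bag; for every edge, both endpoints lie together in some bag; and for every vertex, the bags containing it form a connected subtree. Here bags containing vertex g are not connected in the tree, so the decomposition is invalid.

No — bags containing vertex g are not connected in the tree.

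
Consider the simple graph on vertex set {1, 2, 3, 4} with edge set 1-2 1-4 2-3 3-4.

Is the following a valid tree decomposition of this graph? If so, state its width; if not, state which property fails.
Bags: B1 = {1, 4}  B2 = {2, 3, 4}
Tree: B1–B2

A tree decomposition must satisfy three properties: every vertex lies in some bag; for every edge, both endpoints lie together in some bag; and for every vertex, the bags containing it form a connected subtree. Here edge (2,1) lies in no bag, so the decomposition is invalid.

No — edge (2,1) lies in no bag.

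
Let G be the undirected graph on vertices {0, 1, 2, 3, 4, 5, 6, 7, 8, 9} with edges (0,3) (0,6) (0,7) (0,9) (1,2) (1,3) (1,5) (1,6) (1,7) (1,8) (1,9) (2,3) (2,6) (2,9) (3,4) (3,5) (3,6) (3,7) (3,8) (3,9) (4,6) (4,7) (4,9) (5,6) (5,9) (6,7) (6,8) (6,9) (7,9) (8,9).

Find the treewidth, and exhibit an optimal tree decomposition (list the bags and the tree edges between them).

Treewidth 4.
Bags: B1 = {1, 3, 6, 7, 9}  B2 = {1, 3, 6, 8, 9}  B3 = {3, 4, 6, 7, 9}  B4 = {1, 2, 3, 6, 9}  B5 = {0, 3, 6, 7, 9}  B6 = {1, 3, 5, 6, 9}
Tree: B1–B2, B1–B3, B1–B4, B1–B5, B1–B6

Each bag holds 5 vertices, so the decomposition has width 4, which upper-bounds the treewidth. On the other hand G contains the 5-clique {0, 3, 6, 7, 9}. A clique must lie in a single bag of any decomposition, so no decomposition can have width below 4. Therefore the treewidth is 4.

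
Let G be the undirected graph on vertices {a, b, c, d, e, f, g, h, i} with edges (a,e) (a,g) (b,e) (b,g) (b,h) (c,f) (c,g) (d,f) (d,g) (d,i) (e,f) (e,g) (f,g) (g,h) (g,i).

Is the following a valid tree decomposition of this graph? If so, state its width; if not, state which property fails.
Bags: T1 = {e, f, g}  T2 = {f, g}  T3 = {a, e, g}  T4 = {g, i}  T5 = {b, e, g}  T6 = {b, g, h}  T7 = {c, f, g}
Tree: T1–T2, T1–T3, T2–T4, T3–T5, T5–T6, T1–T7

A tree decomposition must satisfy three properties: every vertex lies in some bag; for every edge, both endpoints lie together in some bag; and for every vertex, the bags containing it form a connected subtree. Here vertex d appears in no bag, so the decomposition is invalid.

No — vertex d appears in no bag.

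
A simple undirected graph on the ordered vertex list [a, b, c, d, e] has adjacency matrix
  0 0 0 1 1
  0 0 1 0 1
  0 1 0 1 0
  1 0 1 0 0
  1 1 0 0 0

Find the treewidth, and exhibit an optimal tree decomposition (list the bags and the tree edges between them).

Treewidth 2.
Bags: B1 = {a, d, e}  B2 = {c, d, e}  B3 = {b, c, e}
Tree: B1–B2, B2–B3

Each bag holds 3 vertices, so the decomposition has width 2, which upper-bounds the treewidth. Since e–a–d–c–b–e is a cycle in G, G is not acyclic. Forests are exactly the graphs of treewidth ≤ 1, so tw(G) ≥ 2. Hence tw(G) = 2 exactly.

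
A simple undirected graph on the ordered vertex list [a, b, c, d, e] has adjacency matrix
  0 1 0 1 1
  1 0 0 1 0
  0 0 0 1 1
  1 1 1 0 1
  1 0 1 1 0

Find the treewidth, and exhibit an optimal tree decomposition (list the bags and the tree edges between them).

Treewidth 2.
Bags: B1 = {c, d, e}  B2 = {a, d, e}  B3 = {a, b, d}
Tree: B1–B2, B2–B3

Every bag has size at most 3, so the width is 3 − 1 = 2 and tw(G) ≤ 2. For the lower bound, the 3 vertices {c, d, e} are pairwise adjacent, and any tree decomposition puts a clique entirely inside one bag — forcing width ≥ 2. Therefore the treewidth is 2.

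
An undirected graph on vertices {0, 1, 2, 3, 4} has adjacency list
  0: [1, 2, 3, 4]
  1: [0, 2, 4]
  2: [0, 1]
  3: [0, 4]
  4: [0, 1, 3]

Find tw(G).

A width-2 tree decomposition is:
Bags: B1 = {0, 1, 4}  B2 = {0, 1, 2}  B3 = {0, 3, 4}
Tree: B1–B2, B1–B3
Every bag has size at most 3, so the width is 3 − 1 = 2 and tw(G) ≤ 2. Conversely, {0, 1, 2} is a clique of size 3, and the vertices of any clique must share a bag in every tree decomposition; so some bag has ≥ 3 vertices and tw(G) ≥ 2. Hence tw(G) = 2 exactly.

2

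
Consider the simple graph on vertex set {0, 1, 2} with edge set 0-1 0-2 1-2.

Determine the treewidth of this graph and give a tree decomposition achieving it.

A single bag containing all 3 vertices is trivially a valid decomposition of width 2. Conversely, {0, 1, 2} is a clique of size 3, and the vertices of any clique must share a bag in every tree decomposition; so some bag has ≥ 3 vertices and tw(G) ≥ 2. The upper and lower bounds meet at 2, so that is the treewidth.

Treewidth 2.
One such decomposition:
Bags: B1 = {0, 1, 2}
Tree: (single bag)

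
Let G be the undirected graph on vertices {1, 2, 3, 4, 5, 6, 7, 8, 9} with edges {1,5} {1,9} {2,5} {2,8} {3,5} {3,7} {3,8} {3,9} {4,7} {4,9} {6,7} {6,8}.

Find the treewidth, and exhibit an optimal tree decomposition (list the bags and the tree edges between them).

Treewidth 3.
One such decomposition:
Bags: B1 = {2, 6, 7, 8}  B2 = {2, 3, 7, 8}  B3 = {2, 3, 5, 7}  B4 = {3, 4, 5, 7}  B5 = {3, 4, 5, 9}  B6 = {1, 4, 5, 9}
Tree: B1–B2, B2–B3, B3–B4, B4–B5, B5–B6

The largest bag has 4 vertices, giving width 3; this decomposition certifies tw(G) ≤ 3. For the lower bound: the 4 vertex sets {2,6,8}, {7}, {3}, {1,4,5,9} are disjoint, each induces a connected subgraph, and every pair is joined by at least one edge of G. Contracting each set to a single vertex therefore yields K_{4} as a minor, and since treewidth is minor-monotone, tw(G) ≥ tw(K_{4}) = 3. Combining the bounds, tw(G) = 3.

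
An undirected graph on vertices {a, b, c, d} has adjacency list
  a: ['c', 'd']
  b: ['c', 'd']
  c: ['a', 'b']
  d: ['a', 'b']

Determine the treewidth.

A width-2 tree decomposition is:
Bags: B1 = {a, c, d}  B2 = {b, c, d}
Tree: B1–B2
Each bag holds 3 vertices, so the decomposition has width 2, which upper-bounds the treewidth. The edges c–a–d–b–c form a cycle, so G is not a tree and its treewidth is at least 2. Hence tw(G) = 2 exactly.

2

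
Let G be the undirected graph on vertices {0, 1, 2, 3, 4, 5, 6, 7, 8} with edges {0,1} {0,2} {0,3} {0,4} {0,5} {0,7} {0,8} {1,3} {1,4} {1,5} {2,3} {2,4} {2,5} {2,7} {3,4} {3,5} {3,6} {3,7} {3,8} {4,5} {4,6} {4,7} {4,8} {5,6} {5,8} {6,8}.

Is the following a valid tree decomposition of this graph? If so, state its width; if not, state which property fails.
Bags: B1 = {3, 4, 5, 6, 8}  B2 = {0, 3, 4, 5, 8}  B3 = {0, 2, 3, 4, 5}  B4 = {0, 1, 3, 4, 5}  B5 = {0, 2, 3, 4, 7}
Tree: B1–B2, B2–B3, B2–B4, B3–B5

Yes; width 4.

Vertex coverage: the bags together contain {0, 1, 2, 3, 4, 5, 6, 7, 8}, the full vertex set. Edge coverage: each edge of G has both endpoints in at least one bag. Running intersection: for every vertex, the bags containing it form a connected subtree. All three properties hold, so this is a valid tree decomposition of width max|bag| − 1 = 4, and hence tw(G) ≤ 4.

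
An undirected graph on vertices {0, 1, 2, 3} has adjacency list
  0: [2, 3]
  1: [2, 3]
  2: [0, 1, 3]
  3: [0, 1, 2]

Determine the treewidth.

A width-2 tree decomposition is:
Bags: B1 = {0, 2, 3}  B2 = {1, 2, 3}
Tree: B1–B2
The largest bag has 3 vertices, giving width 2; this decomposition certifies tw(G) ≤ 2. For the lower bound, the 3 vertices {0, 2, 3} are pairwise adjacent, and any tree decomposition puts a clique entirely inside one bag — forcing width ≥ 2. The upper and lower bounds meet at 2, so that is the treewidth.

2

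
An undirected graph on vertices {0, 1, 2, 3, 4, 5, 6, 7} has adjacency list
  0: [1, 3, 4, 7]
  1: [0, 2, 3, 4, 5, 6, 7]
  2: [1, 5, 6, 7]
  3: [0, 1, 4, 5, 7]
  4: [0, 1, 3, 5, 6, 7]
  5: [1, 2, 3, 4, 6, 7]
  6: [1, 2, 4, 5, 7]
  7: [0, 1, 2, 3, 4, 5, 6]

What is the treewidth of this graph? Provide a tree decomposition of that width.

Treewidth 4.
One such decomposition:
Bags: B1 = {0, 1, 3, 4, 7}  B2 = {1, 3, 4, 5, 7}  B3 = {1, 4, 5, 6, 7}  B4 = {1, 2, 5, 6, 7}
Tree: B1–B2, B2–B3, B3–B4

The largest bag has 5 vertices, giving width 4; this decomposition certifies tw(G) ≤ 4. On the other hand G contains the 5-clique {1, 2, 5, 6, 7}. A clique must lie in a single bag of any decomposition, so no decomposition can have width below 4. Combining the bounds, tw(G) = 4.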